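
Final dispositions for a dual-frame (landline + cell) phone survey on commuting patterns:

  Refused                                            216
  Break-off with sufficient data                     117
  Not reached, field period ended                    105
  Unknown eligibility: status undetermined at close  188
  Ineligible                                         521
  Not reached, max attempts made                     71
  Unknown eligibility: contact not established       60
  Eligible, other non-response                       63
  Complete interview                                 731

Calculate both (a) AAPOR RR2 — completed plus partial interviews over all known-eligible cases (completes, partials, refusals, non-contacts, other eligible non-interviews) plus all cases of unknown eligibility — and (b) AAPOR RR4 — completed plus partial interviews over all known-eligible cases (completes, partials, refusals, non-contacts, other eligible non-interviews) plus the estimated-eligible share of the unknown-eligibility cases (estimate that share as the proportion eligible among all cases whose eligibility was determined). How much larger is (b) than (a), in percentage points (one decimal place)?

2.6

No contact after all attempts = 105 + 71 = 176
Eligibility not determined = 60 + 188 = 248
Top = 731 + 117 = 848
Base = 731 + 117 + 216 + 176 + 63 + 248 = 1551
RR2 = 848 / 1551 = 0.5467
Determined eligible = 731 + 117 + 216 + 176 + 63 = 1303
e = 1303 / (1303 + 521) = 1303 / 1824 = 0.7144
Eligible share of unknowns = 0.7144 × 248 = 177.17
Base = 1303 + 177.17 = 1480.17
RR4 = 848 / 1480.17 = 0.5729
Difference = 57.29 − 54.67 = 2.62 percentage points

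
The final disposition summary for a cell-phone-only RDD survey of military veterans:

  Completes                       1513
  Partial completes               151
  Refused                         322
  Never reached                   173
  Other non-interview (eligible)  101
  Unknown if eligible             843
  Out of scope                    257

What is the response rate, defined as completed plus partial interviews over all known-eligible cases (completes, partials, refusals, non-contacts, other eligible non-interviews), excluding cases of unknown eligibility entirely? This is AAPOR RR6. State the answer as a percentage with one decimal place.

73.6%

Num: 1513 + 151 = 1664
Denom: 1513 + 151 + 322 + 173 + 101 = 2260
RR6 = 1664 / 2260 = 0.7363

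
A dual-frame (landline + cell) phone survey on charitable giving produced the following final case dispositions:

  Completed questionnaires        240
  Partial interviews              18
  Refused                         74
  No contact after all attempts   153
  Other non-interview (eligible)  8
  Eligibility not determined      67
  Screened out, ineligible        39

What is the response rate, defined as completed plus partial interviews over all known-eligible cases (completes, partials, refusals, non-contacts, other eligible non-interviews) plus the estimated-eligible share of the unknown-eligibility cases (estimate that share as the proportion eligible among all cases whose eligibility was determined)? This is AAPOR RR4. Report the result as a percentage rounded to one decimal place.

Top → 240 + 18 = 258
Determined eligible → 240 + 18 + 74 + 153 + 8 = 493
e = 493 / (493 + 39) = 493 / 532 = 0.9267
Estimated eligible among unknowns → 0.9267 × 67 = 62.09
Base → 493 + 62.09 = 555.09
RR4 = 258 / 555.09 = 0.4648

46.5%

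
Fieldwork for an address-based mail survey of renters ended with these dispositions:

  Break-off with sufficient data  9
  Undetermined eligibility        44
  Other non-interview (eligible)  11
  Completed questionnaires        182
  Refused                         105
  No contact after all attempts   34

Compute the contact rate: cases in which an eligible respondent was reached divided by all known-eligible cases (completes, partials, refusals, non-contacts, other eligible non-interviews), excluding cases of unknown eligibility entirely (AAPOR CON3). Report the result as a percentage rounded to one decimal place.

90.0%

Numerator = 182 + 9 + 105 + 11 = 307
Base = 182 + 9 + 105 + 34 + 11 = 341
CON3 = 307 / 341 = 0.9003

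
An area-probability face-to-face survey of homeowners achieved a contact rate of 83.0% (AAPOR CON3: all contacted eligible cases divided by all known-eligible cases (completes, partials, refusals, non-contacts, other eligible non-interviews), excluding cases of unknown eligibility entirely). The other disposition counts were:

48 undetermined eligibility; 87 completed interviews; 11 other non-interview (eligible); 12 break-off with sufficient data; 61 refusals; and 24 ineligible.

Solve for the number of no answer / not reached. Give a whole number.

35

Numerator = 87 + 12 + 61 + 11 = 171
CON3 = 171 / D = 0.830
D = 171 / 0.830 = 206.0
Other denominator terms total 171
no answer / not reached = 206.0 − 171 ≈ 35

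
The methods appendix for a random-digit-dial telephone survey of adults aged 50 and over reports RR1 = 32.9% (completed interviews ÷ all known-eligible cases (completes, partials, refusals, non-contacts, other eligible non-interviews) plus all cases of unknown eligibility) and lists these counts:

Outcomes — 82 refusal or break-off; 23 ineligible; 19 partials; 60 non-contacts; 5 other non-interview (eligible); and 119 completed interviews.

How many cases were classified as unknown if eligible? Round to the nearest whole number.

RR1 = 119 / D = 0.329
D = 119 / 0.329 = 361.7
Remaining denominator categories sum to 285
unknown if eligible = 361.7 − 285 ≈ 77

77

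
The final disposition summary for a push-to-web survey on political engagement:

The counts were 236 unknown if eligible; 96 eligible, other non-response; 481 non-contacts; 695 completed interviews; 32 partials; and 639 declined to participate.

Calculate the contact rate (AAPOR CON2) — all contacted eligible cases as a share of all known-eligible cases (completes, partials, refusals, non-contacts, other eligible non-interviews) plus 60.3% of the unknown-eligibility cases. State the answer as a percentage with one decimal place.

Num = 695 + 32 + 639 + 96 = 1462
Eligible (known) = 695 + 32 + 639 + 481 + 96 = 1943
Estimated eligible among unknowns = 0.6030 × 236 = 142.31
Base = 1943 + 142.31 = 2085.31
CON2 = 1462 / 2085.31 = 0.7011

70.1%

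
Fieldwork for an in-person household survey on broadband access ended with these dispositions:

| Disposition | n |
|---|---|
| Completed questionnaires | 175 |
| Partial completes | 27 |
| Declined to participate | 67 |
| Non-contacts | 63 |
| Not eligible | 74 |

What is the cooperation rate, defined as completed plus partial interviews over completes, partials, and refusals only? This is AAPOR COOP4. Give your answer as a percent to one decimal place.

75.1%

Num → 175 + 27 = 202
Denominator → 175 + 27 + 67 = 269
COOP4 = 202 / 269 = 0.7509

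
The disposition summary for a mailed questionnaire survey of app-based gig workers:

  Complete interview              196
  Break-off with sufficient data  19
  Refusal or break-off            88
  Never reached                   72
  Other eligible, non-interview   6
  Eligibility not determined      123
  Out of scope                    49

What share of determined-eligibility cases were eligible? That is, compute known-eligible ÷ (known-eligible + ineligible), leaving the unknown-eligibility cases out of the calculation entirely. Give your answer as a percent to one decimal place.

88.6%

Eligible (known) → 196 + 19 + 88 + 72 + 6 = 381
e = 381 / (381 + 49) = 381 / 430 = 0.8860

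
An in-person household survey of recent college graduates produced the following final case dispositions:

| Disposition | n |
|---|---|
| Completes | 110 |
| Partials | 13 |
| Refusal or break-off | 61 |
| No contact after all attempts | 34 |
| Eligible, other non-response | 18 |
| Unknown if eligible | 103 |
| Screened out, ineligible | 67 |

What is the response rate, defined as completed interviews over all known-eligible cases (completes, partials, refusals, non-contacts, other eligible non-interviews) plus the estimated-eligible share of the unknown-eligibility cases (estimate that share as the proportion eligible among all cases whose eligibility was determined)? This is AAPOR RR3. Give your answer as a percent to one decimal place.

34.8%

Top: 110
Known eligible: 110 + 13 + 61 + 34 + 18 = 236
e = 236 / (236 + 67) = 236 / 303 = 0.7789
Estimated eligible among unknowns: 0.7789 × 103 = 80.23
Denom: 236 + 80.23 = 316.23
RR3 = 110 / 316.23 = 0.3478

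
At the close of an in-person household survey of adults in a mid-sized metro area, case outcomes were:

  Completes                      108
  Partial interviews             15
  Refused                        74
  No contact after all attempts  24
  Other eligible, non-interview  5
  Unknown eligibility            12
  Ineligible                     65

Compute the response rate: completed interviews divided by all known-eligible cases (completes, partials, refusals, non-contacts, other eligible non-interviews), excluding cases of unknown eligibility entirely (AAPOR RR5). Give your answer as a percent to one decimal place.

47.8%

Numerator = 108
Base = 108 + 15 + 74 + 24 + 5 = 226
RR5 = 108 / 226 = 0.4779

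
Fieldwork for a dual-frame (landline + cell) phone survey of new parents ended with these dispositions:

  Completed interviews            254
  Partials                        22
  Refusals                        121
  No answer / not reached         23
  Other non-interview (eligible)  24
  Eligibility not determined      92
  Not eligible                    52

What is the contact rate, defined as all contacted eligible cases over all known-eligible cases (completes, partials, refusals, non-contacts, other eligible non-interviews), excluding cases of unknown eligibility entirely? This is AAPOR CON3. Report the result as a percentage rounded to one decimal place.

94.8%

Numerator → 254 + 22 + 121 + 24 = 421
Denom → 254 + 22 + 121 + 23 + 24 = 444
CON3 = 421 / 444 = 0.9482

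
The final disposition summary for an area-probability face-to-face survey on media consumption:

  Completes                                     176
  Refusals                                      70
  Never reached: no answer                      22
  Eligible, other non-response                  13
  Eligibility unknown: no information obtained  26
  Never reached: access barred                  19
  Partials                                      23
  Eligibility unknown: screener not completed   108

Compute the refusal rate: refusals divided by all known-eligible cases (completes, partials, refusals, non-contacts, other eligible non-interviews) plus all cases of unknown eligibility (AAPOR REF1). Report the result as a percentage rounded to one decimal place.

No answer / not reached = 22 + 19 = 41
Unknown if eligible = 108 + 26 = 134
Numerator = 70
Denominator = 176 + 23 + 70 + 41 + 13 + 134 = 457
REF1 = 70 / 457 = 0.1532

15.3%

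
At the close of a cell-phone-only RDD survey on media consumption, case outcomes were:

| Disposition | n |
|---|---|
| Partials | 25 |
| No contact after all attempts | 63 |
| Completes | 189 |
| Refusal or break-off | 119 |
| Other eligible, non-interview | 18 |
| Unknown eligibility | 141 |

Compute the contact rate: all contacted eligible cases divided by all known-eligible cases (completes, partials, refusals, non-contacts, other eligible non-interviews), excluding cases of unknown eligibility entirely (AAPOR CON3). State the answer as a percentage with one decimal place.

Numerator: 189 + 25 + 119 + 18 = 351
Base: 189 + 25 + 119 + 63 + 18 = 414
CON3 = 351 / 414 = 0.8478

84.8%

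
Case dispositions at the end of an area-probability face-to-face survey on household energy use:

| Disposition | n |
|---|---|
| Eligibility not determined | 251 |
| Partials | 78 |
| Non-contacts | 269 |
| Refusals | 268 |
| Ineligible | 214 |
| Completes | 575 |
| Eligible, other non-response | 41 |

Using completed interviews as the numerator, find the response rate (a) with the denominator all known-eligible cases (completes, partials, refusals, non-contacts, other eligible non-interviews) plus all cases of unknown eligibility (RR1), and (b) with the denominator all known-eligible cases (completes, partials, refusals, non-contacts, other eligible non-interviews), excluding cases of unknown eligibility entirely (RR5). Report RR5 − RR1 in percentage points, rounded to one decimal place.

7.9

Numerator = 575
Denominator = 575 + 78 + 268 + 269 + 41 + 251 = 1482
RR1 = 575 / 1482 = 0.3880
Denominator = 575 + 78 + 268 + 269 + 41 = 1231
RR5 = 575 / 1231 = 0.4671
Difference = 46.71 − 38.80 = 7.91 percentage points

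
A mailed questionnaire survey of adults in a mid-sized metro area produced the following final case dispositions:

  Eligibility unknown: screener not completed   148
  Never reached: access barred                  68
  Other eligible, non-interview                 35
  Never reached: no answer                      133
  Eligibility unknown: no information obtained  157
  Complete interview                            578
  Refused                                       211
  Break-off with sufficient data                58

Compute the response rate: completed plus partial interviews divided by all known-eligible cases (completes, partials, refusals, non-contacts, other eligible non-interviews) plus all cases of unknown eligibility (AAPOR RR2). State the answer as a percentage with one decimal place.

Never reached = 133 + 68 = 201
Undetermined eligibility = 148 + 157 = 305
Top = 578 + 58 = 636
Base = 578 + 58 + 211 + 201 + 35 + 305 = 1388
RR2 = 636 / 1388 = 0.4582

45.8%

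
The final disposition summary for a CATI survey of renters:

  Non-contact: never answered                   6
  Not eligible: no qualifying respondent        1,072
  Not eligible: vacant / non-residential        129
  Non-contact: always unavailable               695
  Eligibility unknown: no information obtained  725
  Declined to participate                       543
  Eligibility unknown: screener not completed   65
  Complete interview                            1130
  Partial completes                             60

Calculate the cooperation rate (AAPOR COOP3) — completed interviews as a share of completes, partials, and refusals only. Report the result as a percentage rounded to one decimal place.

Never reached = 6 + 695 = 701
Unknown eligibility = 65 + 725 = 790
Screened out, ineligible = 1072 + 129 = 1201
Numerator = 1130
Denom = 1130 + 60 + 543 = 1733
COOP3 = 1130 / 1733 = 0.6520

65.2%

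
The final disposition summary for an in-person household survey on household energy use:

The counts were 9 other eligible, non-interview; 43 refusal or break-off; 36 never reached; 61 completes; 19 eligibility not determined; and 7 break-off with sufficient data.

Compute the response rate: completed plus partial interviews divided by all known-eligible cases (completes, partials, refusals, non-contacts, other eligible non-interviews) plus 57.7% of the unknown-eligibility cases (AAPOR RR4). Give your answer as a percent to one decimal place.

Numerator = 61 + 7 = 68
Eligible (known) = 61 + 7 + 43 + 36 + 9 = 156
Estimated eligible among unknowns = 0.5770 × 19 = 10.96
Denominator = 156 + 10.96 = 166.96
RR4 = 68 / 166.96 = 0.4073

40.7%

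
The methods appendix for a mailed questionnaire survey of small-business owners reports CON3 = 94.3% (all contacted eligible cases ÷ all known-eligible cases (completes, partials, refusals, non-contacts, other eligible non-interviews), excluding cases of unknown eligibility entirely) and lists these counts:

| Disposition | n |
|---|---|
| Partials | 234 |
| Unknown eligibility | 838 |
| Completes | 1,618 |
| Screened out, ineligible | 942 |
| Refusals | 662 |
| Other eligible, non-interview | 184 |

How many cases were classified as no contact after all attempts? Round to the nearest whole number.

Top → 1618 + 234 + 662 + 184 = 2698
CON3 = 2698 / D = 0.943
D = 2698 / 0.943 = 2861.1
Rest of base = 2698
no contact after all attempts = 2861.1 − 2698 ≈ 163

163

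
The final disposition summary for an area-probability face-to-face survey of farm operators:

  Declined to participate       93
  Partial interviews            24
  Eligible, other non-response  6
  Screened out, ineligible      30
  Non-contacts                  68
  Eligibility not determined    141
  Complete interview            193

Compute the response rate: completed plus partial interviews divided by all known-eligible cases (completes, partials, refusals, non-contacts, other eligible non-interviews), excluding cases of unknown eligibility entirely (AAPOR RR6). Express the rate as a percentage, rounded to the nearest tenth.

56.5%

Top: 193 + 24 = 217
Denominator: 193 + 24 + 93 + 68 + 6 = 384
RR6 = 217 / 384 = 0.5651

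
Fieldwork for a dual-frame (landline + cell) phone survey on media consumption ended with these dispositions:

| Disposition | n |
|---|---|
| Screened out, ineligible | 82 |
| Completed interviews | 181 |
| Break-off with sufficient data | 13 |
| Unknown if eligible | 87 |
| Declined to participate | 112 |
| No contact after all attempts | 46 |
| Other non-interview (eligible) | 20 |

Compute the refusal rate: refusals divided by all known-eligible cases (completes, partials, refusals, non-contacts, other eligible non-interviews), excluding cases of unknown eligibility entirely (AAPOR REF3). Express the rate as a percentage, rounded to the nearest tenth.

30.1%

Numerator → 112
Base → 181 + 13 + 112 + 46 + 20 = 372
REF3 = 112 / 372 = 0.3011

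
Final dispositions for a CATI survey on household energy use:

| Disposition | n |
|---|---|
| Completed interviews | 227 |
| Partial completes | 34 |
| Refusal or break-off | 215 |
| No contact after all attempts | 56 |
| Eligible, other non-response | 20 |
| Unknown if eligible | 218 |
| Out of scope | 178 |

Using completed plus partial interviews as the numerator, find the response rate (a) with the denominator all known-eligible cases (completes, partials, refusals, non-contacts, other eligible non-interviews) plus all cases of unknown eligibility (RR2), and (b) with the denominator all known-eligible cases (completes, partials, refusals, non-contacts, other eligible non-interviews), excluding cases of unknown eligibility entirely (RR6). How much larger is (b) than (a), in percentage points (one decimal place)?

13.4

Numerator: 227 + 34 = 261
Denominator: 227 + 34 + 215 + 56 + 20 + 218 = 770
RR2 = 261 / 770 = 0.3390
Denominator: 227 + 34 + 215 + 56 + 20 = 552
RR6 = 261 / 552 = 0.4728
Difference = 47.28 − 33.90 = 13.38 percentage points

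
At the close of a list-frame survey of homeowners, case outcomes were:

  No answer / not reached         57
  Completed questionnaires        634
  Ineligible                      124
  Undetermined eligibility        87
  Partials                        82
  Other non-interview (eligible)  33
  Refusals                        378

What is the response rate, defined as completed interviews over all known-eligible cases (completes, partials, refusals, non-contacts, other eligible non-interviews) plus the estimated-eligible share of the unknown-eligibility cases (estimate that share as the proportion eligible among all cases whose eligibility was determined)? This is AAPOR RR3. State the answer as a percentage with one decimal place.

Num = 634
Known eligible = 634 + 82 + 378 + 57 + 33 = 1184
e = 1184 / (1184 + 124) = 1184 / 1308 = 0.9052
e × U = 0.9052 × 87 = 78.75
Base = 1184 + 78.75 = 1262.75
RR3 = 634 / 1262.75 = 0.5021

50.2%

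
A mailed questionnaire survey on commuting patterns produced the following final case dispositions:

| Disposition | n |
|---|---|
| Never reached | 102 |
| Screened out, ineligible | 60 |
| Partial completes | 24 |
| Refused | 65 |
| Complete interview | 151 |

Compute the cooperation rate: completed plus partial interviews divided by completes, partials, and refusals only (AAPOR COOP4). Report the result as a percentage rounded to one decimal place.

72.9%

Numerator = 151 + 24 = 175
Denom = 151 + 24 + 65 = 240
COOP4 = 175 / 240 = 0.7292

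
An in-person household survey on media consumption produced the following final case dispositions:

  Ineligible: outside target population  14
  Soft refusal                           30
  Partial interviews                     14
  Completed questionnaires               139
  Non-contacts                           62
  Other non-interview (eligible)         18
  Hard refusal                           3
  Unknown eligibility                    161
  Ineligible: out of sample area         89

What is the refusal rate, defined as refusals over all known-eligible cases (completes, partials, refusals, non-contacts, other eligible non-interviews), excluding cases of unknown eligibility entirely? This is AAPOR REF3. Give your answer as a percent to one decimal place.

12.4%

Refused = 3 + 30 = 33
Not eligible = 14 + 89 = 103
Top → 33
Base → 139 + 14 + 33 + 62 + 18 = 266
REF3 = 33 / 266 = 0.1241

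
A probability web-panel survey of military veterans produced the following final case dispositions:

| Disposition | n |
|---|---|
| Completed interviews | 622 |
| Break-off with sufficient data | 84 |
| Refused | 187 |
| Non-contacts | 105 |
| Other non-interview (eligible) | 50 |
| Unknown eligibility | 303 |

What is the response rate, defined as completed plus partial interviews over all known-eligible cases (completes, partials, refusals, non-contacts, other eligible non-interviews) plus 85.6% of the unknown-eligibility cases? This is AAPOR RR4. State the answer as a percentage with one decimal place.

54.0%

Top: 622 + 84 = 706
Eligible (known): 622 + 84 + 187 + 105 + 50 = 1048
Eligible share of unknowns: 0.8560 × 303 = 259.37
Base: 1048 + 259.37 = 1307.37
RR4 = 706 / 1307.37 = 0.5400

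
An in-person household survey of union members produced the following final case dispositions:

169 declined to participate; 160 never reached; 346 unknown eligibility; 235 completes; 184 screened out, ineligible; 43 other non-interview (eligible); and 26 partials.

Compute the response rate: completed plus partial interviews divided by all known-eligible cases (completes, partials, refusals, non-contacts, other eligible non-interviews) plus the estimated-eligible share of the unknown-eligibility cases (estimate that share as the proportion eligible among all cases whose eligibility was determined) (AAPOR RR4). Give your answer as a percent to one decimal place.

Num = 235 + 26 = 261
Determined eligible = 235 + 26 + 169 + 160 + 43 = 633
e = 633 / (633 + 184) = 633 / 817 = 0.7748
Estimated eligible among unknowns = 0.7748 × 346 = 268.08
Base = 633 + 268.08 = 901.08
RR4 = 261 / 901.08 = 0.2897

29.0%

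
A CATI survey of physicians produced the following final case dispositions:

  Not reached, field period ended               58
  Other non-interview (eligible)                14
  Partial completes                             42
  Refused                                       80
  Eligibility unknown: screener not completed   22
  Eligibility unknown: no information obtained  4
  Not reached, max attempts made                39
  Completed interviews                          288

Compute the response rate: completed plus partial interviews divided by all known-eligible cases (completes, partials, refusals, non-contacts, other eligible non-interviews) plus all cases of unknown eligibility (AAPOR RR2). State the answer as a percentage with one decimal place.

60.3%

Never reached = 58 + 39 = 97
Unknown eligibility = 22 + 4 = 26
Top: 288 + 42 = 330
Denom: 288 + 42 + 80 + 97 + 14 + 26 = 547
RR2 = 330 / 547 = 0.6033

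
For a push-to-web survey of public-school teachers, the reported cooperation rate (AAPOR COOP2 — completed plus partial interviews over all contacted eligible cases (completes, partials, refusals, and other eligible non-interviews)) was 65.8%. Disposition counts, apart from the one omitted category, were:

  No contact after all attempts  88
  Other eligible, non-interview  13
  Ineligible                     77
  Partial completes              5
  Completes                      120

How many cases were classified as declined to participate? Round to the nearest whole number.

Numerator: 120 + 5 = 125
COOP2 = 125 / D = 0.658
D = 125 / 0.658 = 190.0
Remaining denominator categories sum to 138
declined to participate = 190.0 − 138 ≈ 52

52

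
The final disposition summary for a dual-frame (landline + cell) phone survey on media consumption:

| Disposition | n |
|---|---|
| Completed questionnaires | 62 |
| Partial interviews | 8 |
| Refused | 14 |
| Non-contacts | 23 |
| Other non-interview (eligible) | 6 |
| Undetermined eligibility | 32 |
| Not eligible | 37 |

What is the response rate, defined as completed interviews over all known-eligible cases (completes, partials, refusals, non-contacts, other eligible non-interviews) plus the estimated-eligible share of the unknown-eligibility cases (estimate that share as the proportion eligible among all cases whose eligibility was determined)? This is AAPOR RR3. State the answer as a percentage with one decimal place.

Top: 62
Known eligible: 62 + 8 + 14 + 23 + 6 = 113
e = 113 / (113 + 37) = 113 / 150 = 0.7533
Eligible share of unknowns: 0.7533 × 32 = 24.11
Base: 113 + 24.11 = 137.11
RR3 = 62 / 137.11 = 0.4522

45.2%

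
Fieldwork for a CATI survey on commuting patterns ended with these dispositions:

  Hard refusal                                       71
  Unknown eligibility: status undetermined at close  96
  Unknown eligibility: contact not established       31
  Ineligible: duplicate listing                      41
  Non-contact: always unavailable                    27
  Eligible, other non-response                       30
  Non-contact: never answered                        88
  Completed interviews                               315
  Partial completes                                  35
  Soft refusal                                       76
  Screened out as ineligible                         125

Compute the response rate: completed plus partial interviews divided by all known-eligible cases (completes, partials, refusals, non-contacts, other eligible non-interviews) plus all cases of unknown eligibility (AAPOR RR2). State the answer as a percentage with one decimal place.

Refusals = 71 + 76 = 147
Non-contacts = 88 + 27 = 115
Unknown eligibility = 31 + 96 = 127
Ineligible = 125 + 41 = 166
Numerator = 315 + 35 = 350
Denominator = 315 + 35 + 147 + 115 + 30 + 127 = 769
RR2 = 350 / 769 = 0.4551

45.5%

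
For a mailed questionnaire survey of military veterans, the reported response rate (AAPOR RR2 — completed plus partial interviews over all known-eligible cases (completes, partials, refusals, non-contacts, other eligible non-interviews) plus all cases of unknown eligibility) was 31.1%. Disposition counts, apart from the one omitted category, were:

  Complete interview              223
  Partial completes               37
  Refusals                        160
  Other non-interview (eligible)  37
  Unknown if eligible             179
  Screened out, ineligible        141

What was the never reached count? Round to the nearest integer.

Numerator = 223 + 37 = 260
RR2 = 260 / D = 0.311
D = 260 / 0.311 = 836.0
Other denominator terms total 636
never reached = 836.0 − 636 ≈ 200

200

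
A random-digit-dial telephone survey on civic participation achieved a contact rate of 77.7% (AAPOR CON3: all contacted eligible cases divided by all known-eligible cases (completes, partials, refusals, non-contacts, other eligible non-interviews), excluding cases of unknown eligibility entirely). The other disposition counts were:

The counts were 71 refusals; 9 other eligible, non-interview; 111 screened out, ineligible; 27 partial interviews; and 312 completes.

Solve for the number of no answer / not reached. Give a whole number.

Numerator: 312 + 27 + 71 + 9 = 419
CON3 = 419 / D = 0.777
D = 419 / 0.777 = 539.3
Other denominator terms total 419
no answer / not reached = 539.3 − 419 ≈ 120

120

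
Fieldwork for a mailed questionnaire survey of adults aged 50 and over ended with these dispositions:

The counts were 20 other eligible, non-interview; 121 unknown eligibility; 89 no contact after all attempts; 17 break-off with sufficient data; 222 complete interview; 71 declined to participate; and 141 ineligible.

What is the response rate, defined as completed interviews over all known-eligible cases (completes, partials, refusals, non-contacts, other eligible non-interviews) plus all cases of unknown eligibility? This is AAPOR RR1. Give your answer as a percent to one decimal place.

Num: 222
Denom: 222 + 17 + 71 + 89 + 20 + 121 = 540
RR1 = 222 / 540 = 0.4111

41.1%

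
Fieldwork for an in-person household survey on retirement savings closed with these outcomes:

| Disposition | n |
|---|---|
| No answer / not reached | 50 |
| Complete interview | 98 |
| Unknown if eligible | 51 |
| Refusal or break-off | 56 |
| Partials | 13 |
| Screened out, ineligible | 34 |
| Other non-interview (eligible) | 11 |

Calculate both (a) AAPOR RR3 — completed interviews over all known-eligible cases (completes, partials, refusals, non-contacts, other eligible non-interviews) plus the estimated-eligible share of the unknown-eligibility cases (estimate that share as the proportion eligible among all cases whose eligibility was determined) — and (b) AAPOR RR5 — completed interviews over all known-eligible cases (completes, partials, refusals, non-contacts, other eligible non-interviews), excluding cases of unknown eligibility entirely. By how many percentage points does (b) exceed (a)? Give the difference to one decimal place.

Num → 98
Eligible (known) → 98 + 13 + 56 + 50 + 11 = 228
e = 228 / (228 + 34) = 228 / 262 = 0.8702
e × U → 0.8702 × 51 = 44.38
Denom → 228 + 44.38 = 272.38
RR3 = 98 / 272.38 = 0.3598
Denom → 98 + 13 + 56 + 50 + 11 = 228
RR5 = 98 / 228 = 0.4298
Difference = 42.98 − 35.98 = 7.00 percentage points

7.0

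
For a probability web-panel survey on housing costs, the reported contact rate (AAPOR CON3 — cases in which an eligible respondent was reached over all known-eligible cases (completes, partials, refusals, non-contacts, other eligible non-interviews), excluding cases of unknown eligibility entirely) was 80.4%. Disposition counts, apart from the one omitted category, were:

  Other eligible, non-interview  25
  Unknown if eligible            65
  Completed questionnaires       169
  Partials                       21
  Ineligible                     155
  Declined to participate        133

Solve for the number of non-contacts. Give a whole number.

Numerator → 169 + 21 + 133 + 25 = 348
CON3 = 348 / D = 0.804
D = 348 / 0.804 = 432.8
Other denominator terms total 348
non-contacts = 432.8 − 348 ≈ 85

85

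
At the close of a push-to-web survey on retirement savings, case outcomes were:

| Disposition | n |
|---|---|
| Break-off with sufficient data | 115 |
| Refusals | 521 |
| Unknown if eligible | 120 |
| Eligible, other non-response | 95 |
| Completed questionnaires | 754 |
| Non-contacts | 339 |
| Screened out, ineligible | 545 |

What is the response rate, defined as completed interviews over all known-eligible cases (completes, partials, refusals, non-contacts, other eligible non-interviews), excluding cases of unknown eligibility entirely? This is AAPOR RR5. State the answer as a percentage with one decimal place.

Numerator = 754
Denominator = 754 + 115 + 521 + 339 + 95 = 1824
RR5 = 754 / 1824 = 0.4134

41.3%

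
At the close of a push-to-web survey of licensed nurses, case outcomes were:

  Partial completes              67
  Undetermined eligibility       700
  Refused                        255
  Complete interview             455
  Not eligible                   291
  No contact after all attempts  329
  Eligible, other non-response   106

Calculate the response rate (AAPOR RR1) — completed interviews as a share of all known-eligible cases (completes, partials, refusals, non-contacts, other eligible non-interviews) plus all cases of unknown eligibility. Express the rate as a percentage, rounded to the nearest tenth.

Top: 455
Denominator: 455 + 67 + 255 + 329 + 106 + 700 = 1912
RR1 = 455 / 1912 = 0.2380

23.8%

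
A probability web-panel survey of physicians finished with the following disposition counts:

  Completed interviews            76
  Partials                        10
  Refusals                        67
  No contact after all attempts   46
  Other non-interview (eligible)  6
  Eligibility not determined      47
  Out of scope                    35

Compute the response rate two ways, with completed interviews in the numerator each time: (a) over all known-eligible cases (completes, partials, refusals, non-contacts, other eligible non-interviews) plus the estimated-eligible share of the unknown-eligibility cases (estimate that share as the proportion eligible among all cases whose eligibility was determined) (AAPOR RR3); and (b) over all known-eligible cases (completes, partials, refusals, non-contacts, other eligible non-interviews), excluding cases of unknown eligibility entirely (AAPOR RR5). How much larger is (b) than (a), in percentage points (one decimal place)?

Num: 76
Known eligible: 76 + 10 + 67 + 46 + 6 = 205
e = 205 / (205 + 35) = 205 / 240 = 0.8542
e × U: 0.8542 × 47 = 40.15
Denom: 205 + 40.15 = 245.15
RR3 = 76 / 245.15 = 0.3100
Denom: 76 + 10 + 67 + 46 + 6 = 205
RR5 = 76 / 205 = 0.3707
Difference = 37.07 − 31.00 = 6.07 percentage points

6.1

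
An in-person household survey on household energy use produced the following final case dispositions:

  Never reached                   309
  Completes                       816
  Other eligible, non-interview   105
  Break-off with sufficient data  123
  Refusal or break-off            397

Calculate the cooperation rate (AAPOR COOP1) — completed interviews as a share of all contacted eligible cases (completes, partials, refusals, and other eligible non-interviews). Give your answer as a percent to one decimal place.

Numerator = 816
Denom = 816 + 123 + 397 + 105 = 1441
COOP1 = 816 / 1441 = 0.5663

56.6%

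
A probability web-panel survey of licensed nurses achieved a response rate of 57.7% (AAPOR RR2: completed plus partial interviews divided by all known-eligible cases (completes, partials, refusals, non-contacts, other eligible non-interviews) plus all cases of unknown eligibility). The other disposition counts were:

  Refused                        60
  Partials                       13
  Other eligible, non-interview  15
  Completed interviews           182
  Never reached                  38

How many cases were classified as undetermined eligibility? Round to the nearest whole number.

Numerator = 182 + 13 = 195
RR2 = 195 / D = 0.577
D = 195 / 0.577 = 338.0
Rest of base = 308
undetermined eligibility = 338.0 − 308 ≈ 30

30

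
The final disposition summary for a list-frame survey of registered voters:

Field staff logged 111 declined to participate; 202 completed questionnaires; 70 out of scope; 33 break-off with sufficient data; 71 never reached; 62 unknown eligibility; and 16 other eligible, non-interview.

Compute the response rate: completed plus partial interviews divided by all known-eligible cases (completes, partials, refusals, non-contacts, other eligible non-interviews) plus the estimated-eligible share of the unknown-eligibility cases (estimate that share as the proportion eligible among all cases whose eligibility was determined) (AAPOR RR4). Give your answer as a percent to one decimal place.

48.3%

Num → 202 + 33 = 235
Eligible (known) → 202 + 33 + 111 + 71 + 16 = 433
e = 433 / (433 + 70) = 433 / 503 = 0.8608
Estimated eligible among unknowns → 0.8608 × 62 = 53.37
Denominator → 433 + 53.37 = 486.37
RR4 = 235 / 486.37 = 0.4832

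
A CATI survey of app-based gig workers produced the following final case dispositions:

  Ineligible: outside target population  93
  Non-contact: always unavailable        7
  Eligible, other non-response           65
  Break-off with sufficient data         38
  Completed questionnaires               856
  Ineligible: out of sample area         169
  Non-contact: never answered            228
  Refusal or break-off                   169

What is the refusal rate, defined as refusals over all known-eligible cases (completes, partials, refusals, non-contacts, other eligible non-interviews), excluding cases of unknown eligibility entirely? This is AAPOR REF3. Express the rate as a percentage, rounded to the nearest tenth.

Never reached = 228 + 7 = 235
Out of scope = 93 + 169 = 262
Top = 169
Base = 856 + 38 + 169 + 235 + 65 = 1363
REF3 = 169 / 1363 = 0.1240

12.4%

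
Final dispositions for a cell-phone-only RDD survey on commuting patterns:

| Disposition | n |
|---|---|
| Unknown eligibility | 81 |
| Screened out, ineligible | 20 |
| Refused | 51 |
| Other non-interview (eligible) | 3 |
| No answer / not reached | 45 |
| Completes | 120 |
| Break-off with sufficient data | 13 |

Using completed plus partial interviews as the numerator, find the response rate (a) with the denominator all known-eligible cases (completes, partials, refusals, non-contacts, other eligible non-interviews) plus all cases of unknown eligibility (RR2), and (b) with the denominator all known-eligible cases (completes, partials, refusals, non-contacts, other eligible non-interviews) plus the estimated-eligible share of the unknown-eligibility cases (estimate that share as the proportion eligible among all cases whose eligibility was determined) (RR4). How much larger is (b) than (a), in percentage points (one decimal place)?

Num: 120 + 13 = 133
Base: 120 + 13 + 51 + 45 + 3 + 81 = 313
RR2 = 133 / 313 = 0.4249
Eligible (known): 120 + 13 + 51 + 45 + 3 = 232
e = 232 / (232 + 20) = 232 / 252 = 0.9206
e × U: 0.9206 × 81 = 74.57
Base: 232 + 74.57 = 306.57
RR4 = 133 / 306.57 = 0.4338
Difference = 43.38 − 42.49 = 0.89 percentage points

0.9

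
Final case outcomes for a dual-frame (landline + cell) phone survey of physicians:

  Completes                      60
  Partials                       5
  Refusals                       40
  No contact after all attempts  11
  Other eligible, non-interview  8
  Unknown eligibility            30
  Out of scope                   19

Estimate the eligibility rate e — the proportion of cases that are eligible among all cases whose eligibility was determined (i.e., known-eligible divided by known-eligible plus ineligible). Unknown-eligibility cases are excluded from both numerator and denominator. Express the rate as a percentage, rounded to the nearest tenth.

Known eligible = 60 + 5 + 40 + 11 + 8 = 124
e = 124 / (124 + 19) = 124 / 143 = 0.8671

86.7%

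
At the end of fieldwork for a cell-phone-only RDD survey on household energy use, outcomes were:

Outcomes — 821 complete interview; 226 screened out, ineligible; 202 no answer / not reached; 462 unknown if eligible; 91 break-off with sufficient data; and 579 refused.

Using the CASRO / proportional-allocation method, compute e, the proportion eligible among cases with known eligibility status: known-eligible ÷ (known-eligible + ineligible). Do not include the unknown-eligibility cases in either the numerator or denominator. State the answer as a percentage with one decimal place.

Eligible (known) = 821 + 91 + 579 + 202 = 1693
e = 1693 / (1693 + 226) = 1693 / 1919 = 0.8822

88.2%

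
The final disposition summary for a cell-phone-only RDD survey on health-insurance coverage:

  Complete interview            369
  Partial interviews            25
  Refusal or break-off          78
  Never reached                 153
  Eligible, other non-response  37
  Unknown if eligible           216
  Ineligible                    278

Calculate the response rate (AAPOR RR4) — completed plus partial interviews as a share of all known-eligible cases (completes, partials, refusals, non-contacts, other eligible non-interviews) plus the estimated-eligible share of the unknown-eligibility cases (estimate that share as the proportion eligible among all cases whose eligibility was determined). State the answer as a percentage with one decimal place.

Top: 369 + 25 = 394
Known eligible: 369 + 25 + 78 + 153 + 37 = 662
e = 662 / (662 + 278) = 662 / 940 = 0.7043
e × U: 0.7043 × 216 = 152.13
Denom: 662 + 152.13 = 814.13
RR4 = 394 / 814.13 = 0.4840

48.4%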